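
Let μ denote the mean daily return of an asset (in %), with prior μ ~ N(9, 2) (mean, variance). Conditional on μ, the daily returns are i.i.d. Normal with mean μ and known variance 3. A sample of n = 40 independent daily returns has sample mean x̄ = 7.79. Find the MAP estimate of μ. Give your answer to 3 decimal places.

n = 40, x̄ = 7.79.
For a Normal prior and Normal likelihood with known variance, the posterior is Normal; its mode equals its mean, the precision-weighted average.
Prior precision 1/σ₀² = 1/2 = 0.5; data precision n/σ² = 40/3.
μ̂ = (0.5·9 + (40/3)·7.79) / (0.5 + 40/3) = (3251/30)/(83/6) = 3251/415 ≈ 7.834.

μ̂_MAP = 7.834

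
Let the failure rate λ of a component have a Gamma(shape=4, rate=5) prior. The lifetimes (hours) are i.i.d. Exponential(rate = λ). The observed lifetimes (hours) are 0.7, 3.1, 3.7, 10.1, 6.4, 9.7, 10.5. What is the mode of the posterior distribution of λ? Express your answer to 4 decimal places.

The Exponential(rate=λ) likelihood is ∝ λ^n e^(−λΣtᵢ). Here n = 7 and Σtᵢ = 0.7 + 3.1 + 3.7 + 10.1 + 6.4 + 9.7 + 10.5 = 44.2.
Posterior ∝ λ^3e^(−5λ) · λ^7e^(−44.2λ) = λ^10e^(−49.2λ), i.e. Gamma(11, 49.2).
Mode = (a−1)/b = 10/49.2 ≈ 0.2033.

λ̂_MAP = 0.2033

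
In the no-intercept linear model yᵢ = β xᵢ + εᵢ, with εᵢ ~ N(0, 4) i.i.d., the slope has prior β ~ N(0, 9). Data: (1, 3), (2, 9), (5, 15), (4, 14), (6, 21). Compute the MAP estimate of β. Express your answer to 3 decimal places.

log p(β | y) = −Σ(yᵢ − βxᵢ)²/(2·4) − β²/(2·9) + const.
Setting the derivative to zero: Σxᵢ(yᵢ − βxᵢ)/4 − β/9 = 0, so β = Σxᵢyᵢ / (Σxᵢ² + σ²/τ²).
Σxᵢyᵢ = 1·3 + 2·9 + 5·15 + 4·14 + 6·21 = 278; Σxᵢ² = 82; σ²/τ² = 4/9.
β̂_MAP = 278 / (82 + 4/9) = 278/(742/9) = 1251/371 ≈ 3.372.

β̂_MAP = 3.372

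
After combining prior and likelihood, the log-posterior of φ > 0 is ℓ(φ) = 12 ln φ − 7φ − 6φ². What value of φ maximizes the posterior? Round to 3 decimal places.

φ̂_MAP = 0.750

ℓ'(φ) = 12/φ − 7 − 12φ. Setting this to zero and multiplying by φ: 12φ² + 7φ − 12 = 0.
φ = (−7 + √(7² + 4·12·12)) / (2·12) = (−7 + √625) / 24 = (−7 + 25)/24 = 3/4.
ℓ''(φ) = −12/φ² − 12 < 0, confirming a maximum.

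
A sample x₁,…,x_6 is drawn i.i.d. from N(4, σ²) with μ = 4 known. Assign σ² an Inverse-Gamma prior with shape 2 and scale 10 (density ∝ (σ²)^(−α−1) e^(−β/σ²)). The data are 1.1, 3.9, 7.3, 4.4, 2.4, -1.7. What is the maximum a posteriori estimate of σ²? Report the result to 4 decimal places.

σ̂²_MAP = 6.2100

Sum of squared deviations about the known mean: SS = (1.1−4)² + (3.9−4)² + (7.3−4)² + (4.4−4)² + (2.4−4)² + (-1.7−4)² = 54.52.
The Normal likelihood contributes (σ²)^(−n/2) exp(−SS/(2σ²)), so the posterior is Inverse-Gamma(α + n/2, β + SS/2) = Inverse-Gamma(5, 37.26).
The mode of Inverse-Gamma(a, b) is b/(a+1) = 37.26/6 ≈ 6.2100.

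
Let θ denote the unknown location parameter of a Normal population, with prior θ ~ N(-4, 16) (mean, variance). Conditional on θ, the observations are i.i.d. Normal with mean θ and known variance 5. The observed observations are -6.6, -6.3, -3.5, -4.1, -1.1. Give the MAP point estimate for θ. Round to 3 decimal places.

θ̂_MAP = -4.301

n = 5; x̄ = ((-6.6) + (-6.3) + (-3.5) + (-4.1) + (-1.1))/5 = -21.6/5 = -4.32.
For a Normal prior and Normal likelihood with known variance, the posterior is Normal; its mode equals its mean, the precision-weighted average.
Prior precision 1/σ₀² = 1/16 = 0.0625; data precision n/σ² = 5/5 = 1.
θ̂ = (0.0625·(-4) + 1·(-4.32)) / (0.0625 + 1) = (-4.57)/1.0625 = -1828/425 ≈ -4.301.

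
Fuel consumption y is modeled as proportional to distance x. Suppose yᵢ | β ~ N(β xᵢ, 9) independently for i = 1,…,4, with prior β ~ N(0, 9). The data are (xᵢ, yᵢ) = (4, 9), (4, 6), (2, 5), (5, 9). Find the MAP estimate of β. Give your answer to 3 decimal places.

log p(β | y) = −Σ(yᵢ − βxᵢ)²/(2·9) − β²/(2·9) + const.
Setting the derivative to zero: Σxᵢ(yᵢ − βxᵢ)/9 − β/9 = 0, so β = Σxᵢyᵢ / (Σxᵢ² + σ²/τ²).
Σxᵢyᵢ = 4·9 + 4·6 + 2·5 + 5·9 = 115; Σxᵢ² = 61; σ²/τ² = 1.
β̂_MAP = 115 / (61 + 1) = 115/62 ≈ 1.855.

β̂_MAP = 1.855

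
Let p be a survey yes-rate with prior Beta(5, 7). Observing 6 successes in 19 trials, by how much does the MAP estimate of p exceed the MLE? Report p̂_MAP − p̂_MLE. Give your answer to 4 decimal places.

MAP − MLE = 0.0290

Posterior is Beta(11, 20); MAP = (11−1)/(31−2) = 10/29 ≈ 0.34483.
MLE ignores the prior: p̂_MLE = k/n = 6/19 ≈ 0.31579.
Difference = 10/29 − 6/19 = 16/551 ≈ 0.0290.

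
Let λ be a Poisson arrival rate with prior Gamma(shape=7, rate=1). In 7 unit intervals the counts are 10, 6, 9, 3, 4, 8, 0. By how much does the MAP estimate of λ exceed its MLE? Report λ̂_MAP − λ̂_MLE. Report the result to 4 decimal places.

MAP − MLE = 0.0357

Σxᵢ = 40. Posterior is Gamma(47, 8); MAP = (47−1)/8 = 46/8 ≈ 5.75000.
MLE = x̄ = 40/7 ≈ 5.71429.
Difference = 46/8 − 40/7 = 1/28 ≈ 0.0357.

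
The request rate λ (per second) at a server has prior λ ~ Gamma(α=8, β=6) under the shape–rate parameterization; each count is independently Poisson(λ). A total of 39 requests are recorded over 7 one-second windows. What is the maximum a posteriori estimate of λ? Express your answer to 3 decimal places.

Σxᵢ = 39, n = 7.
Posterior ∝ λ^7e^(−6λ) · λ^39e^(−7λ) = λ^46e^(−13λ), i.e. Gamma(shape=47, rate=13).
The mode of a Gamma(a, b) with a ≥ 1 (shape–rate) is (a−1)/b = 46/13 ≈ 3.538.

λ̂_MAP = 3.538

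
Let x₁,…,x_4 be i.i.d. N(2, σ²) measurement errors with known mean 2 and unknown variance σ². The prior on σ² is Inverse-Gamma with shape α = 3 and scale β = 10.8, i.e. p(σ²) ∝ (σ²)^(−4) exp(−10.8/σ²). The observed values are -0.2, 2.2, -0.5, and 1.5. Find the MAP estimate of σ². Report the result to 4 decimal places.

Sum of squared deviations about the known mean: SS = (-0.2−2)² + (2.2−2)² + (-0.5−2)² + (1.5−2)² = 11.38.
The Normal likelihood contributes (σ²)^(−n/2) exp(−SS/(2σ²)), so the posterior is Inverse-Gamma(α + n/2, β + SS/2) = Inverse-Gamma(5, 16.49).
The mode of Inverse-Gamma(a, b) is b/(a+1) = 16.49/6 ≈ 2.7483.

σ̂²_MAP = 2.7483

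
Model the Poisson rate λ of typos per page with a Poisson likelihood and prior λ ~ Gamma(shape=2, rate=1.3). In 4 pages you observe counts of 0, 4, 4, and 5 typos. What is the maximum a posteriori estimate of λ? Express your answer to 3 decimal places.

λ̂_MAP = 2.642

Σxᵢ = 0+4+4+5 = 13, with n = 4.
Posterior ∝ λe^(−1.3λ) · λ^13e^(−4λ) = λ^14e^(−5.3λ), i.e. Gamma(shape=15, rate=5.3).
The mode of a Gamma(a, b) with a ≥ 1 (shape–rate) is (a−1)/b = 14/5.3 ≈ 2.642.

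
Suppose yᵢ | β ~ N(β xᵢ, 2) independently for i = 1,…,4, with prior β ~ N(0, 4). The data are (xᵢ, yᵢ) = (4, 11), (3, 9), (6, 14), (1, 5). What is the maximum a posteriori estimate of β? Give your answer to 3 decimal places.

β̂_MAP = 2.560

log p(β | y) = −Σ(yᵢ − βxᵢ)²/(2·2) − β²/(2·4) + const.
Setting the derivative to zero: Σxᵢ(yᵢ − βxᵢ)/2 − β/4 = 0, so β = Σxᵢyᵢ / (Σxᵢ² + σ²/τ²).
Σxᵢyᵢ = 4·11 + 3·9 + 6·14 + 1·5 = 160; Σxᵢ² = 62; σ²/τ² = 0.5.
β̂_MAP = 160 / (62 + 0.5) = 160/62.5 ≈ 2.560.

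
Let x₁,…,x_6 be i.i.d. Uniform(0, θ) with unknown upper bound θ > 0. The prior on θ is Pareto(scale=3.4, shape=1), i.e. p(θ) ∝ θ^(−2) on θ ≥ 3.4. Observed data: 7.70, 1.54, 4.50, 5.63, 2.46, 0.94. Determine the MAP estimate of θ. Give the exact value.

The Uniform(0, θ) likelihood is θ^(−n) for θ ≥ max(xᵢ), zero otherwise. Here max(xᵢ) = 7.70.
Posterior ∝ θ^(−2) · θ^(−6) = θ^(−8) on θ ≥ max(3.4, 7.70) = 7.70.
This density is strictly decreasing in θ, so the posterior mode lies at the lower boundary of the support.

θ̂_MAP = 7.70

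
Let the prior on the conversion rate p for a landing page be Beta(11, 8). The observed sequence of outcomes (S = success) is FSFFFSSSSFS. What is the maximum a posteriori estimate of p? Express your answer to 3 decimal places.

Prior: Beta(11, 8).
Data: 6 successes in 11 trials (from the sequence). The binomial likelihood contributes p^6(1−p)^5, so the posterior is Beta(11+6, 8+5) = Beta(17, 13).
For Beta(a, b) with a, b > 1 the mode is (a−1)/(a+b−2) = 16/28 ≈ 0.571.

p̂_MAP = 0.571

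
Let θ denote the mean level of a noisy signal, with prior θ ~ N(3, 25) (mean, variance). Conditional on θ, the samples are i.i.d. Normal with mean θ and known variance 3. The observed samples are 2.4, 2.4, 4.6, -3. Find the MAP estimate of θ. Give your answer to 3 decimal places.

θ̂_MAP = 1.641

n = 4; x̄ = (2.4 + 2.4 + 4.6 + (-3))/4 = 6.4/4 = 1.6.
For a Normal prior and Normal likelihood with known variance, the posterior is Normal; its mode equals its mean, the precision-weighted average.
Prior precision 1/σ₀² = 1/25 = 0.04; data precision n/σ² = 4/3.
θ̂ = (0.04·3 + (4/3)·1.6) / (0.04 + 4/3) = (169/75)/(103/75) = 169/103 ≈ 1.641.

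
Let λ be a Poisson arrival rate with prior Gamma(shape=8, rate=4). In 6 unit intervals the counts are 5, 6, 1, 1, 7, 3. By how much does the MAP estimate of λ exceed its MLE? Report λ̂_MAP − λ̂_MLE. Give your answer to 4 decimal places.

Σxᵢ = 23. Posterior is Gamma(31, 10); MAP = (31−1)/10 = 30/10 ≈ 3.00000.
MLE = x̄ = 23/6 ≈ 3.83333.
Difference = 30/10 − 23/6 = -5/6 ≈ -0.8333.

MAP − MLE = -0.8333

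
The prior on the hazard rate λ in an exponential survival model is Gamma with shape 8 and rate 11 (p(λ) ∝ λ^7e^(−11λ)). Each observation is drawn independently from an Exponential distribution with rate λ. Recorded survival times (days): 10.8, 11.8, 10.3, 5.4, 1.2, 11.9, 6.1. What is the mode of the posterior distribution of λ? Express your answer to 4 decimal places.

λ̂_MAP = 0.2044

The Exponential(rate=λ) likelihood is ∝ λ^n e^(−λΣtᵢ). Here n = 7 and Σtᵢ = 10.8 + 11.8 + 10.3 + 5.4 + 1.2 + 11.9 + 6.1 = 57.5.
Posterior ∝ λ^7e^(−11λ) · λ^7e^(−57.5λ) = λ^14e^(−68.5λ), i.e. Gamma(15, 68.5).
Mode = (a−1)/b = 14/68.5 ≈ 0.2044.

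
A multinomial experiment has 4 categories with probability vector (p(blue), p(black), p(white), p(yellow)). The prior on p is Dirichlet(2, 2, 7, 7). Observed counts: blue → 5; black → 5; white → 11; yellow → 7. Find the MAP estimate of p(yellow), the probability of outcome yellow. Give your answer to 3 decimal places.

MAP estimate of p(yellow) = 0.310

The posterior is Dirichlet(αᵢ + nᵢ) = Dirichlet(7, 7, 18, 14).
For a Dirichlet(a₁,…,a_K) with all aᵢ > 1, the mode has j-th component (aⱼ − 1)/(Σaᵢ − K).
Here Σaᵢ = 46 and K = 4, so p(yellow) = (14 − 1)/(46 − 4) = 13/42 ≈ 0.310.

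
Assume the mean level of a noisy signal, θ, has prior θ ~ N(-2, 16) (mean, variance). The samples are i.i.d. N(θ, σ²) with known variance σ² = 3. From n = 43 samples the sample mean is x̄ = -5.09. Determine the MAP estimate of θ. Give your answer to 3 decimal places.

n = 43, x̄ = -5.09.
For a Normal prior and Normal likelihood with known variance, the posterior is Normal; its mode equals its mean, the precision-weighted average.
Prior precision 1/σ₀² = 1/16 = 0.0625; data precision n/σ² = 43/3.
θ̂ = (0.0625·(-2) + (43/3)·(-5.09)) / (0.0625 + 43/3) = (-43849/600)/(691/48) = -87698/17275 ≈ -5.077.

θ̂_MAP = -5.077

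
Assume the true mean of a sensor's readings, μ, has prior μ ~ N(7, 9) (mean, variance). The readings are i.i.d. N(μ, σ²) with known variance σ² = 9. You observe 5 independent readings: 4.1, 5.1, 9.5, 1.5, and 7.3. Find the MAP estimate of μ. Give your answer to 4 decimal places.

n = 5; x̄ = (4.1 + 5.1 + 9.5 + 1.5 + 7.3)/5 = 27.5/5 = 5.5.
For a Normal prior and Normal likelihood with known variance, the posterior is Normal; its mode equals its mean, the precision-weighted average.
Prior precision 1/σ₀² = 1/9; data precision n/σ² = 5/9.
μ̂ = ((1/9)·7 + (5/9)·5.5) / (1/9 + 5/9) = (23/6)/(2/3) = 5.7500.

μ̂_MAP = 5.7500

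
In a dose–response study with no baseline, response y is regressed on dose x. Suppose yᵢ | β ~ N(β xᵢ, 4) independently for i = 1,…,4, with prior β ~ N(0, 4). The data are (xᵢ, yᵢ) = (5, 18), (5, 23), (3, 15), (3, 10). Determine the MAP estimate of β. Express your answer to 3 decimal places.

β̂_MAP = 4.058

log p(β | y) = −Σ(yᵢ − βxᵢ)²/(2·4) − β²/(2·4) + const.
Setting the derivative to zero: Σxᵢ(yᵢ − βxᵢ)/4 − β/4 = 0, so β = Σxᵢyᵢ / (Σxᵢ² + σ²/τ²).
Σxᵢyᵢ = 5·18 + 5·23 + 3·15 + 3·10 = 280; Σxᵢ² = 68; σ²/τ² = 1.
β̂_MAP = 280 / (68 + 1) = 280/69 ≈ 4.058.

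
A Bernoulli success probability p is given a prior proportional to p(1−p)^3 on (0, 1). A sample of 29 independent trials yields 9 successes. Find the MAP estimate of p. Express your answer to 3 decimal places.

p̂_MAP = 0.303

The prior density ∝ p(1−p)^3 is the kernel of Beta(2, 4).
Data: 9 successes in 29 trials. The binomial likelihood contributes p^9(1−p)^20, so the posterior is Beta(2+9, 4+20) = Beta(11, 24).
For Beta(a, b) with a, b > 1 the mode is (a−1)/(a+b−2) = 10/33 ≈ 0.303.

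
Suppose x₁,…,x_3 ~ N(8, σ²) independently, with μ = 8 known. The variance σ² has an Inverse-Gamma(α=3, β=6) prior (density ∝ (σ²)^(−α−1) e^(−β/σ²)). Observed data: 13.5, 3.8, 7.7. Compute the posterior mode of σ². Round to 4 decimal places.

σ̂²_MAP = 5.4527

Sum of squared deviations about the known mean: SS = (13.5−8)² + (3.8−8)² + (7.7−8)² = 47.98.
The Normal likelihood contributes (σ²)^(−n/2) exp(−SS/(2σ²)), so the posterior is Inverse-Gamma(α + n/2, β + SS/2) = Inverse-Gamma(4.5, 29.99).
The mode of Inverse-Gamma(a, b) is b/(a+1) = 29.99/5.5 ≈ 5.4527.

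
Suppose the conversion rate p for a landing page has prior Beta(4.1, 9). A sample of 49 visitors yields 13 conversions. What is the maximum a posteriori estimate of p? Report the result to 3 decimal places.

Prior: Beta(4.1, 9).
Data: 13 successes in 49 trials. The binomial likelihood contributes p^13(1−p)^36, so the posterior is Beta(4.1+13, 9+36) = Beta(17.1, 45).
For Beta(a, b) with a, b > 1 the mode is (a−1)/(a+b−2) = 16.1/60.1 ≈ 0.268.

p̂_MAP = 0.268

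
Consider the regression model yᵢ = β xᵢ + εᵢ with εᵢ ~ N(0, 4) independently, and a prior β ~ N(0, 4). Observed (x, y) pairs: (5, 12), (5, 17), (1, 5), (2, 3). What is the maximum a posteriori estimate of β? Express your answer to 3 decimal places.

β̂_MAP = 2.786

log p(β | y) = −Σ(yᵢ − βxᵢ)²/(2·4) − β²/(2·4) + const.
Setting the derivative to zero: Σxᵢ(yᵢ − βxᵢ)/4 − β/4 = 0, so β = Σxᵢyᵢ / (Σxᵢ² + σ²/τ²).
Σxᵢyᵢ = 5·12 + 5·17 + 1·5 + 2·3 = 156; Σxᵢ² = 55; σ²/τ² = 1.
β̂_MAP = 156 / (55 + 1) = 156/56 ≈ 2.786.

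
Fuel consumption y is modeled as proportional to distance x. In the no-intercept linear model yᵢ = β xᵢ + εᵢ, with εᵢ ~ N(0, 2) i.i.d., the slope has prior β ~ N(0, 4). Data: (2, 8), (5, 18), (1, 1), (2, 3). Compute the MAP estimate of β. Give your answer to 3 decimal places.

log p(β | y) = −Σ(yᵢ − βxᵢ)²/(2·2) − β²/(2·4) + const.
Setting the derivative to zero: Σxᵢ(yᵢ − βxᵢ)/2 − β/4 = 0, so β = Σxᵢyᵢ / (Σxᵢ² + σ²/τ²).
Σxᵢyᵢ = 2·8 + 5·18 + 1·1 + 2·3 = 113; Σxᵢ² = 34; σ²/τ² = 0.5.
β̂_MAP = 113 / (34 + 0.5) = 113/34.5 ≈ 3.275.

β̂_MAP = 3.275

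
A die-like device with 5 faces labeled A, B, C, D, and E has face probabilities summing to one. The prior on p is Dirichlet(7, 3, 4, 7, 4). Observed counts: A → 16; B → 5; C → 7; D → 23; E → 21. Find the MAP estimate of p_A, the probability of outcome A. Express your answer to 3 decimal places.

The posterior is Dirichlet(αᵢ + nᵢ) = Dirichlet(23, 8, 11, 30, 25).
For a Dirichlet(a₁,…,a_K) with all aᵢ > 1, the mode has j-th component (aⱼ − 1)/(Σaᵢ − K).
Here Σaᵢ = 97 and K = 5, so p_A = (23 − 1)/(97 − 5) = 22/92 ≈ 0.239.

MAP estimate of p_A = 0.239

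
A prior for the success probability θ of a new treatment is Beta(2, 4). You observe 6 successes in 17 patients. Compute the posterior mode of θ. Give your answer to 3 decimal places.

θ̂_MAP = 0.333

Prior: Beta(2, 4).
Data: 6 successes in 17 trials. The binomial likelihood contributes θ^6(1−θ)^11, so the posterior is Beta(2+6, 4+11) = Beta(8, 15).
For Beta(a, b) with a, b > 1 the mode is (a−1)/(a+b−2) = 7/21 ≈ 0.333.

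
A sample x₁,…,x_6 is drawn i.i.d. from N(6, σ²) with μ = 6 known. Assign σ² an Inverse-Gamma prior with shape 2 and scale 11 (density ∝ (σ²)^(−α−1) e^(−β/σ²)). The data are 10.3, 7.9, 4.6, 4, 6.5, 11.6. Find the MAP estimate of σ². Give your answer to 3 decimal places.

σ̂²_MAP = 6.806

Sum of squared deviations about the known mean: SS = (10.3−6)² + (7.9−6)² + (4.6−6)² + (4−6)² + (6.5−6)² + (11.6−6)² = 59.67.
The Normal likelihood contributes (σ²)^(−n/2) exp(−SS/(2σ²)), so the posterior is Inverse-Gamma(α + n/2, β + SS/2) = Inverse-Gamma(5, 40.835).
The mode of Inverse-Gamma(a, b) is b/(a+1) = 40.835/6 ≈ 6.806.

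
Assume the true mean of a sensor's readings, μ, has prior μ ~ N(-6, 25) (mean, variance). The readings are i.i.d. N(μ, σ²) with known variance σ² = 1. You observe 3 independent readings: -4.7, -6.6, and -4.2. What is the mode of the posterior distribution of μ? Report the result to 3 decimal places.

μ̂_MAP = -5.178

n = 3; x̄ = ((-4.7) + (-6.6) + (-4.2))/3 = -15.5/3 = -31/6 ≈ -5.1667.
For a Normal prior and Normal likelihood with known variance, the posterior is Normal; its mode equals its mean, the precision-weighted average.
Prior precision 1/σ₀² = 1/25 = 0.04; data precision n/σ² = 3/1 = 3.
μ̂ = (0.04·(-6) + 3·(-31/6)) / (0.04 + 3) = (-15.74)/3.04 = -787/152 ≈ -5.178.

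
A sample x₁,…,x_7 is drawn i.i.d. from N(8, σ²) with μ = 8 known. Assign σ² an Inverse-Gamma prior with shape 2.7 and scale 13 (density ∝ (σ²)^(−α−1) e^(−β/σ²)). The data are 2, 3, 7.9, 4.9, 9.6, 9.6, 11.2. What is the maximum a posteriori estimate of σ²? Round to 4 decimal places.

Sum of squared deviations about the known mean: SS = (2−8)² + (3−8)² + (7.9−8)² + (4.9−8)² + (9.6−8)² + (9.6−8)² + (11.2−8)² = 85.98.
The Normal likelihood contributes (σ²)^(−n/2) exp(−SS/(2σ²)), so the posterior is Inverse-Gamma(α + n/2, β + SS/2) = Inverse-Gamma(6.2, 55.99).
The mode of Inverse-Gamma(a, b) is b/(a+1) = 55.99/7.2 ≈ 7.7764.

σ̂²_MAP = 7.7764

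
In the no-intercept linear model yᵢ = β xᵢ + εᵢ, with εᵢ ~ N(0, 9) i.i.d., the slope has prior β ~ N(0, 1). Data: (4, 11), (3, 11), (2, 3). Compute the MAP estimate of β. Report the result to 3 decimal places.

β̂_MAP = 2.184

log p(β | y) = −Σ(yᵢ − βxᵢ)²/(2·9) − β²/(2·1) + const.
Setting the derivative to zero: Σxᵢ(yᵢ − βxᵢ)/9 − β/1 = 0, so β = Σxᵢyᵢ / (Σxᵢ² + σ²/τ²).
Σxᵢyᵢ = 4·11 + 3·11 + 2·3 = 83; Σxᵢ² = 29; σ²/τ² = 9.
β̂_MAP = 83 / (29 + 9) = 83/38 ≈ 2.184.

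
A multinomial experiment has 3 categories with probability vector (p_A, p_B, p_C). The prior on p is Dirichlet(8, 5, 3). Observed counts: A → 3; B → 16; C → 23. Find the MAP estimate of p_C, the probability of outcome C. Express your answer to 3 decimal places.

MAP estimate of p_C = 0.455

The posterior is Dirichlet(αᵢ + nᵢ) = Dirichlet(11, 21, 26).
For a Dirichlet(a₁,…,a_K) with all aᵢ > 1, the mode has j-th component (aⱼ − 1)/(Σaᵢ − K).
Here Σaᵢ = 58 and K = 3, so p_C = (26 − 1)/(58 − 3) = 25/55 ≈ 0.455.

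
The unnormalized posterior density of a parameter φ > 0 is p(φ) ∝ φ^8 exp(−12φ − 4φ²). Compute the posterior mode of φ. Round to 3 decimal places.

φ̂_MAP = 0.500

ℓ'(φ) = 8/φ − 12 − 8φ. Setting this to zero and multiplying by φ: 8φ² + 12φ − 8 = 0.
φ = (−12 + √(12² + 4·8·8)) / (2·8) = (−12 + √400) / 16 = (−12 + 20)/16 = 1/2.
ℓ''(φ) = −8/φ² − 8 < 0, confirming a maximum.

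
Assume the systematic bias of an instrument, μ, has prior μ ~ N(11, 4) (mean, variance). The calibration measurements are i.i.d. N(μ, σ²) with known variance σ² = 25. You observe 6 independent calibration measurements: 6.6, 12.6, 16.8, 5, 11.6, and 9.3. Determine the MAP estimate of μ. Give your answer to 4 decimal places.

μ̂_MAP = 10.6653

n = 6; x̄ = (6.6 + 12.6 + 16.8 + 5 + 11.6 + 9.3)/6 = 61.9/6 = 619/60 ≈ 10.3167.
For a Normal prior and Normal likelihood with known variance, the posterior is Normal; its mode equals its mean, the precision-weighted average.
Prior precision 1/σ₀² = 1/4 = 0.25; data precision n/σ² = 6/25 = 0.24.
μ̂ = (0.25·11 + 0.24·(619/60)) / (0.25 + 0.24) = 5.226/0.49 = 2613/245 ≈ 10.6653.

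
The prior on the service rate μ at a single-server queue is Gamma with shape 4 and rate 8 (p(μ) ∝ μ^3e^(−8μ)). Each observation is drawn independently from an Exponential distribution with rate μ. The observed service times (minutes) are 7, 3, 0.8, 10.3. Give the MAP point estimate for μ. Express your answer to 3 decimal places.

μ̂_MAP = 0.241

The Exponential(rate=μ) likelihood is ∝ μ^n e^(−μΣtᵢ). Here n = 4 and Σtᵢ = 7 + 3 + 0.8 + 10.3 = 21.1.
Posterior ∝ μ^3e^(−8μ) · μ^4e^(−21.1μ) = μ^7e^(−29.1μ), i.e. Gamma(8, 29.1).
Mode = (a−1)/b = 7/29.1 ≈ 0.241.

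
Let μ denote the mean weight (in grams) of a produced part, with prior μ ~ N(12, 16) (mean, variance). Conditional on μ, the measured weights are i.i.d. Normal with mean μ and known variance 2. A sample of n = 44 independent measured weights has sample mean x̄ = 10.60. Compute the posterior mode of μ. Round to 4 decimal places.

μ̂_MAP = 10.6040

n = 44, x̄ = 10.60.
For a Normal prior and Normal likelihood with known variance, the posterior is Normal; its mode equals its mean, the precision-weighted average.
Prior precision 1/σ₀² = 1/16 = 0.0625; data precision n/σ² = 44/2 = 22.
μ̂ = (0.0625·12 + 22·10.6) / (0.0625 + 22) = 233.95/22.0625 = 18716/1765 ≈ 10.6040.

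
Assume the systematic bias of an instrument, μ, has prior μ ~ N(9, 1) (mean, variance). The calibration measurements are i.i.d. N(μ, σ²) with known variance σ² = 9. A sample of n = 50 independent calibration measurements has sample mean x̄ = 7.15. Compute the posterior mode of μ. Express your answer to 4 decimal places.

μ̂_MAP = 7.4322

n = 50, x̄ = 7.15.
For a Normal prior and Normal likelihood with known variance, the posterior is Normal; its mode equals its mean, the precision-weighted average.
Prior precision 1/σ₀² = 1/1 = 1; data precision n/σ² = 50/9.
μ̂ = (1·9 + (50/9)·7.15) / (1 + 50/9) = (877/18)/(59/9) = 877/118 ≈ 7.4322.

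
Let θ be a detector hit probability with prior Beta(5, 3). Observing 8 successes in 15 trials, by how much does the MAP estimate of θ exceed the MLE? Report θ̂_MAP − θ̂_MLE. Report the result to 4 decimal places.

MAP − MLE = 0.0381

Posterior is Beta(13, 10); MAP = (13−1)/(23−2) = 12/21 ≈ 0.57143.
MLE ignores the prior: θ̂_MLE = k/n = 8/15 ≈ 0.53333.
Difference = 12/21 − 8/15 = 4/105 ≈ 0.0381.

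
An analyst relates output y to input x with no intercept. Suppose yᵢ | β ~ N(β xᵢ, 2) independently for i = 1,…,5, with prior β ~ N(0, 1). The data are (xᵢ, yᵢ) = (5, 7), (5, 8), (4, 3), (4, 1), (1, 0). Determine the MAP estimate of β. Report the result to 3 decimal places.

log p(β | y) = −Σ(yᵢ − βxᵢ)²/(2·2) − β²/(2·1) + const.
Setting the derivative to zero: Σxᵢ(yᵢ − βxᵢ)/2 − β/1 = 0, so β = Σxᵢyᵢ / (Σxᵢ² + σ²/τ²).
Σxᵢyᵢ = 5·7 + 5·8 + 4·3 + 4·1 + 1·0 = 91; Σxᵢ² = 83; σ²/τ² = 2.
β̂_MAP = 91 / (83 + 2) = 91/85 ≈ 1.071.

β̂_MAP = 1.071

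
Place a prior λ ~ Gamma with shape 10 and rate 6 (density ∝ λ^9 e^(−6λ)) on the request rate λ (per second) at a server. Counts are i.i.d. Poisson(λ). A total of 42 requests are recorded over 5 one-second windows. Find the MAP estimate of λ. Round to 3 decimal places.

Σxᵢ = 42, n = 5.
Posterior ∝ λ^9e^(−6λ) · λ^42e^(−5λ) = λ^51e^(−11λ), i.e. Gamma(shape=52, rate=11).
The mode of a Gamma(a, b) with a ≥ 1 (shape–rate) is (a−1)/b = 51/11 ≈ 4.636.

λ̂_MAP = 4.636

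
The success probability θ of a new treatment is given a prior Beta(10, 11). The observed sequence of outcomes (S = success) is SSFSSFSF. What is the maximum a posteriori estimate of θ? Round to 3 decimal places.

Prior: Beta(10, 11).
Data: 5 successes in 8 trials (from the sequence). The binomial likelihood contributes θ^5(1−θ)^3, so the posterior is Beta(10+5, 11+3) = Beta(15, 14).
For Beta(a, b) with a, b > 1 the mode is (a−1)/(a+b−2) = 14/27 ≈ 0.519.

θ̂_MAP = 0.519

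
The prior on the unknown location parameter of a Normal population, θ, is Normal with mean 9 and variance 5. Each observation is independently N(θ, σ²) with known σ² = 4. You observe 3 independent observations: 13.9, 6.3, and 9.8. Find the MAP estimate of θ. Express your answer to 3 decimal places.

n = 3; x̄ = (13.9 + 6.3 + 9.8)/3 = 30/3 = 10.
For a Normal prior and Normal likelihood with known variance, the posterior is Normal; its mode equals its mean, the precision-weighted average.
Prior precision 1/σ₀² = 1/5 = 0.2; data precision n/σ² = 3/4 = 0.75.
θ̂ = (0.2·9 + 0.75·10) / (0.2 + 0.75) = 9.3/0.95 = 186/19 ≈ 9.789.

θ̂_MAP = 9.789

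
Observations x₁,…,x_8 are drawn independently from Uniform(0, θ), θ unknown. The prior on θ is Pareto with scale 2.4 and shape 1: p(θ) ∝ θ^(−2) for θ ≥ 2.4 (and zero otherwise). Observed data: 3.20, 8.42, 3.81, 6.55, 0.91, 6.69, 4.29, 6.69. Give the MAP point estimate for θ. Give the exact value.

The Uniform(0, θ) likelihood is θ^(−n) for θ ≥ max(xᵢ), zero otherwise. Here max(xᵢ) = 8.42.
Posterior ∝ θ^(−2) · θ^(−8) = θ^(−10) on θ ≥ max(2.4, 8.42) = 8.42.
This density is strictly decreasing in θ, so the posterior mode lies at the lower boundary of the support.

θ̂_MAP = 8.42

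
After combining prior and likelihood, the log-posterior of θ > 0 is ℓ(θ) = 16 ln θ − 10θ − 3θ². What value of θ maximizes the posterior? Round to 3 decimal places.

ℓ'(θ) = 16/θ − 10 − 6θ. Setting this to zero and multiplying by θ: 6θ² + 10θ − 16 = 0.
θ = (−10 + √(10² + 4·6·16)) / (2·6) = (−10 + √484) / 12 = (−10 + 22)/12 = 1.
ℓ''(θ) = −16/θ² − 6 < 0, confirming a maximum.

θ̂_MAP = 1.000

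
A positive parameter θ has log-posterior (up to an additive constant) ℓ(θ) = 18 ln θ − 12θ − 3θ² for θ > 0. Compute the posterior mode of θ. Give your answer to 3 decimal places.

ℓ'(θ) = 18/θ − 12 − 6θ. Setting this to zero and multiplying by θ: 6θ² + 12θ − 18 = 0.
θ = (−12 + √(12² + 4·6·18)) / (2·6) = (−12 + √576) / 12 = (−12 + 24)/12 = 1.
ℓ''(θ) = −18/θ² − 6 < 0, confirming a maximum.

θ̂_MAP = 1.000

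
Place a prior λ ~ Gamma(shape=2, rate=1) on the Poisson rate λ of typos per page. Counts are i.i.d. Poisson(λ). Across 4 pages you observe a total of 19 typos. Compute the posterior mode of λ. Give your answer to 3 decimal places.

λ̂_MAP = 4.000

Σxᵢ = 19, n = 4.
Posterior ∝ λe^(−1λ) · λ^19e^(−4λ) = λ^20e^(−5λ), i.e. Gamma(shape=21, rate=5).
The mode of a Gamma(a, b) with a ≥ 1 (shape–rate) is (a−1)/b = 20/5 ≈ 4.000.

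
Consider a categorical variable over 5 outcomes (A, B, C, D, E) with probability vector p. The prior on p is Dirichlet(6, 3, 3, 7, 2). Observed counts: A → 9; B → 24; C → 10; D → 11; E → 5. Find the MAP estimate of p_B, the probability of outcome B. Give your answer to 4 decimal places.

The posterior is Dirichlet(αᵢ + nᵢ) = Dirichlet(15, 27, 13, 18, 7).
For a Dirichlet(a₁,…,a_K) with all aᵢ > 1, the mode has j-th component (aⱼ − 1)/(Σaᵢ − K).
Here Σaᵢ = 80 and K = 5, so p_B = (27 − 1)/(80 − 5) = 26/75 ≈ 0.3467.

MAP estimate of p_B = 0.3467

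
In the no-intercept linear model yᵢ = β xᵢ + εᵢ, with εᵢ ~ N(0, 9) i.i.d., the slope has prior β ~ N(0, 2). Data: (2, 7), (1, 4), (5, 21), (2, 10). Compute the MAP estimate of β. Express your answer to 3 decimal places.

log p(β | y) = −Σ(yᵢ − βxᵢ)²/(2·9) − β²/(2·2) + const.
Setting the derivative to zero: Σxᵢ(yᵢ − βxᵢ)/9 − β/2 = 0, so β = Σxᵢyᵢ / (Σxᵢ² + σ²/τ²).
Σxᵢyᵢ = 2·7 + 1·4 + 5·21 + 2·10 = 143; Σxᵢ² = 34; σ²/τ² = 4.5.
β̂_MAP = 143 / (34 + 4.5) = 143/38.5 ≈ 3.714.

β̂_MAP = 3.714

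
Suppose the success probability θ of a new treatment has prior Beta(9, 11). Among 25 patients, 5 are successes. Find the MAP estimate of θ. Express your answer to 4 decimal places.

θ̂_MAP = 0.3023

Prior: Beta(9, 11).
Data: 5 successes in 25 trials. The binomial likelihood contributes θ^5(1−θ)^20, so the posterior is Beta(9+5, 11+20) = Beta(14, 31).
For Beta(a, b) with a, b > 1 the mode is (a−1)/(a+b−2) = 13/43 ≈ 0.3023.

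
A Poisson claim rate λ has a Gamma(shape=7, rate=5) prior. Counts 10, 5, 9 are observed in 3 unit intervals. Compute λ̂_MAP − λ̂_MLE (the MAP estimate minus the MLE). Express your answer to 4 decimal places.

Σxᵢ = 24. Posterior is Gamma(31, 8); MAP = (31−1)/8 = 30/8 ≈ 3.75000.
MLE = x̄ = 24/3 ≈ 8.00000.
Difference = 30/8 − 24/3 = -17/4 ≈ -4.2500.

MAP − MLE = -4.2500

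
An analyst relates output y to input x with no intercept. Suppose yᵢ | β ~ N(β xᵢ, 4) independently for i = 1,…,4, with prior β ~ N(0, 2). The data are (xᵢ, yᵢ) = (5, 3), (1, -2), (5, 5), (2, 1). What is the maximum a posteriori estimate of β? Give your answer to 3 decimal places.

β̂_MAP = 0.702

log p(β | y) = −Σ(yᵢ − βxᵢ)²/(2·4) − β²/(2·2) + const.
Setting the derivative to zero: Σxᵢ(yᵢ − βxᵢ)/4 − β/2 = 0, so β = Σxᵢyᵢ / (Σxᵢ² + σ²/τ²).
Σxᵢyᵢ = 5·3 + 1·(-2) + 5·5 + 2·1 = 40; Σxᵢ² = 55; σ²/τ² = 2.
β̂_MAP = 40 / (55 + 2) = 40/57 ≈ 0.702.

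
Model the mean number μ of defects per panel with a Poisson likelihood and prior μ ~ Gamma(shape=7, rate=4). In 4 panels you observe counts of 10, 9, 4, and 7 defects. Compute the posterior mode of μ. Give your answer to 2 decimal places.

Σxᵢ = 10+9+4+7 = 30, with n = 4.
Posterior ∝ μ^6e^(−4μ) · μ^30e^(−4μ) = μ^36e^(−8μ), i.e. Gamma(shape=37, rate=8).
The mode of a Gamma(a, b) with a ≥ 1 (shape–rate) is (a−1)/b = 36/8 ≈ 4.50.

μ̂_MAP = 4.50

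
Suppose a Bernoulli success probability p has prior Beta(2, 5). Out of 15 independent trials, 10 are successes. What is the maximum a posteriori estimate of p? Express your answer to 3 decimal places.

Prior: Beta(2, 5).
Data: 10 successes in 15 trials. The binomial likelihood contributes p^10(1−p)^5, so the posterior is Beta(2+10, 5+5) = Beta(12, 10).
For Beta(a, b) with a, b > 1 the mode is (a−1)/(a+b−2) = 11/20 ≈ 0.550.

p̂_MAP = 0.550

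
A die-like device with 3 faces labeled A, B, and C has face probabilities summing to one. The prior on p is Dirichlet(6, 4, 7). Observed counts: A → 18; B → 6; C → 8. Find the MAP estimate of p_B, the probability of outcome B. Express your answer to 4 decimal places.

The posterior is Dirichlet(αᵢ + nᵢ) = Dirichlet(24, 10, 15).
For a Dirichlet(a₁,…,a_K) with all aᵢ > 1, the mode has j-th component (aⱼ − 1)/(Σaᵢ − K).
Here Σaᵢ = 49 and K = 3, so p_B = (10 − 1)/(49 − 3) = 9/46 ≈ 0.1957.

MAP estimate of p_B = 0.1957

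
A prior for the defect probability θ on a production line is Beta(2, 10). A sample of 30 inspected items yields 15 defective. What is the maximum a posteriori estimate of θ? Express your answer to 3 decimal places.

Prior: Beta(2, 10).
Data: 15 successes in 30 trials. The binomial likelihood contributes θ^15(1−θ)^15, so the posterior is Beta(2+15, 10+15) = Beta(17, 25).
For Beta(a, b) with a, b > 1 the mode is (a−1)/(a+b−2) = 16/40 ≈ 0.400.

θ̂_MAP = 0.400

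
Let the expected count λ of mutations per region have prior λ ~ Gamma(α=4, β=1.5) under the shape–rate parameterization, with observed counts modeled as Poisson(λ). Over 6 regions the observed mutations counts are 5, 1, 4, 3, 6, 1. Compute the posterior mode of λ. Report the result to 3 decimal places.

λ̂_MAP = 3.067

Σxᵢ = 5+1+4+3+6+1 = 20, with n = 6.
Posterior ∝ λ^3e^(−1.5λ) · λ^20e^(−6λ) = λ^23e^(−7.5λ), i.e. Gamma(shape=24, rate=7.5).
The mode of a Gamma(a, b) with a ≥ 1 (shape–rate) is (a−1)/b = 23/7.5 ≈ 3.067.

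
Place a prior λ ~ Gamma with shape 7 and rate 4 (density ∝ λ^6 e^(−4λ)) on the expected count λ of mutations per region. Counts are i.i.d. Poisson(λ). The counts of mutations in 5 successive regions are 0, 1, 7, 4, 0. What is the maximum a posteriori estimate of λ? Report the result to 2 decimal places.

λ̂_MAP = 2.00

Σxᵢ = 0+1+7+4+0 = 12, with n = 5.
Posterior ∝ λ^6e^(−4λ) · λ^12e^(−5λ) = λ^18e^(−9λ), i.e. Gamma(shape=19, rate=9).
The mode of a Gamma(a, b) with a ≥ 1 (shape–rate) is (a−1)/b = 18/9 ≈ 2.00.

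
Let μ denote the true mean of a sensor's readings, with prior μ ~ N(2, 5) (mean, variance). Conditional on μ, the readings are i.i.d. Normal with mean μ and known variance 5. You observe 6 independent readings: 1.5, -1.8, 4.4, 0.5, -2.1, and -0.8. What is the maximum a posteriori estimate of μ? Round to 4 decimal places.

μ̂_MAP = 0.5286

n = 6; x̄ = (1.5 + (-1.8) + 4.4 + 0.5 + (-2.1) + (-0.8))/6 = 1.7/6 = 17/60 ≈ 0.2833.
For a Normal prior and Normal likelihood with known variance, the posterior is Normal; its mode equals its mean, the precision-weighted average.
Prior precision 1/σ₀² = 1/5 = 0.2; data precision n/σ² = 6/5 = 1.2.
μ̂ = (0.2·2 + 1.2·(17/60)) / (0.2 + 1.2) = 0.74/1.4 = 37/70 ≈ 0.5286.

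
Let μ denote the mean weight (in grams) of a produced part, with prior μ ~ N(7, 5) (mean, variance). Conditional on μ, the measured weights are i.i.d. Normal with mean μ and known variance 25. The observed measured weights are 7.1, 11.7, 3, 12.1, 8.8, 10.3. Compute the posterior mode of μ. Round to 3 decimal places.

μ̂_MAP = 8.000

n = 6; x̄ = (7.1 + 11.7 + 3 + 12.1 + 8.8 + 10.3)/6 = 53/6 = 53/6 ≈ 8.8333.
For a Normal prior and Normal likelihood with known variance, the posterior is Normal; its mode equals its mean, the precision-weighted average.
Prior precision 1/σ₀² = 1/5 = 0.2; data precision n/σ² = 6/25 = 0.24.
μ̂ = (0.2·7 + 0.24·(53/6)) / (0.2 + 0.24) = 3.52/0.44 = 8.000.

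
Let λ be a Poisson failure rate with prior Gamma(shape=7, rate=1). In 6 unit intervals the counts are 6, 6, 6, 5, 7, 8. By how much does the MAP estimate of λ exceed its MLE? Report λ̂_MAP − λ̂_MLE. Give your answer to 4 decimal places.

MAP − MLE = -0.0476

Σxᵢ = 38. Posterior is Gamma(45, 7); MAP = (45−1)/7 = 44/7 ≈ 6.28571.
MLE = x̄ = 38/6 ≈ 6.33333.
Difference = 44/7 − 38/6 = -1/21 ≈ -0.0476.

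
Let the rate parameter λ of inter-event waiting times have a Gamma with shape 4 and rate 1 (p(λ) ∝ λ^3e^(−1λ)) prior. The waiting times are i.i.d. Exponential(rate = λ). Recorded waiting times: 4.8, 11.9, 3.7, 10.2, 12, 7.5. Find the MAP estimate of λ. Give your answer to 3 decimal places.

λ̂_MAP = 0.176

The Exponential(rate=λ) likelihood is ∝ λ^n e^(−λΣtᵢ). Here n = 6 and Σtᵢ = 4.8 + 11.9 + 3.7 + 10.2 + 12 + 7.5 = 50.1.
Posterior ∝ λ^3e^(−1λ) · λ^6e^(−50.1λ) = λ^9e^(−51.1λ), i.e. Gamma(10, 51.1).
Mode = (a−1)/b = 9/51.1 ≈ 0.176.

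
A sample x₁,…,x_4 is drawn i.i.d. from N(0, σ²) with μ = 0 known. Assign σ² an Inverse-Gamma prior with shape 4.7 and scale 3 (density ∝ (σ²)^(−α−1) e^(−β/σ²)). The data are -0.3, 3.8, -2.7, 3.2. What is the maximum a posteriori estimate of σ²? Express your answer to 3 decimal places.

Sum of squared deviations about the known mean: SS = (-0.3−0)² + (3.8−0)² + (-2.7−0)² + (3.2−0)² = 32.06.
The Normal likelihood contributes (σ²)^(−n/2) exp(−SS/(2σ²)), so the posterior is Inverse-Gamma(α + n/2, β + SS/2) = Inverse-Gamma(6.7, 19.03).
The mode of Inverse-Gamma(a, b) is b/(a+1) = 19.03/7.7 ≈ 2.471.

σ̂²_MAP = 2.471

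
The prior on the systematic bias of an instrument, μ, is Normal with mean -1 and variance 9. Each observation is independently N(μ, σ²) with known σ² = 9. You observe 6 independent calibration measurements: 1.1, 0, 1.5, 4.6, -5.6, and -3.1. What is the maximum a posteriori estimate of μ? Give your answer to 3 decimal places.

n = 6; x̄ = (1.1 + 0 + 1.5 + 4.6 + (-5.6) + (-3.1))/6 = -1.5/6 = -0.25.
For a Normal prior and Normal likelihood with known variance, the posterior is Normal; its mode equals its mean, the precision-weighted average.
Prior precision 1/σ₀² = 1/9; data precision n/σ² = 6/9 = 2/3.
μ̂ = ((1/9)·(-1) + (2/3)·(-0.25)) / (1/9 + 2/3) = (-5/18)/(7/9) = -5/14 ≈ -0.357.

μ̂_MAP = -0.357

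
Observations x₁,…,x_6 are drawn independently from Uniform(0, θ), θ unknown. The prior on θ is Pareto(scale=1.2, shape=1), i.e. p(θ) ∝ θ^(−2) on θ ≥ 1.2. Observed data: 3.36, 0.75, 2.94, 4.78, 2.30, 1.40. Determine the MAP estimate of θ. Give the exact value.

The Uniform(0, θ) likelihood is θ^(−n) for θ ≥ max(xᵢ), zero otherwise. Here max(xᵢ) = 4.78.
Posterior ∝ θ^(−2) · θ^(−6) = θ^(−8) on θ ≥ max(1.2, 4.78) = 4.78.
This density is strictly decreasing in θ, so the posterior mode lies at the lower boundary of the support.

θ̂_MAP = 4.78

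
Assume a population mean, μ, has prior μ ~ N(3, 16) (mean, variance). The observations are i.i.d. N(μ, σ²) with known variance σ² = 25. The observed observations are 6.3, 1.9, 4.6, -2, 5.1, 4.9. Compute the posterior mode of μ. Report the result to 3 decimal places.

μ̂_MAP = 3.370

n = 6; x̄ = (6.3 + 1.9 + 4.6 + (-2) + 5.1 + 4.9)/6 = 20.8/6 = 52/15 ≈ 3.4667.
For a Normal prior and Normal likelihood with known variance, the posterior is Normal; its mode equals its mean, the precision-weighted average.
Prior precision 1/σ₀² = 1/16 = 0.0625; data precision n/σ² = 6/25 = 0.24.
μ̂ = (0.0625·3 + 0.24·(52/15)) / (0.0625 + 0.24) = 1.0195/0.3025 = 2039/605 ≈ 3.370.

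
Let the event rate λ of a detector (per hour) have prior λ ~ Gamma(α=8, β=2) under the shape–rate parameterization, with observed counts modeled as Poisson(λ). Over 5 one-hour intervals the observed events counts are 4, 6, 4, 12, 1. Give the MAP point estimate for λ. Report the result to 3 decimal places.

λ̂_MAP = 4.857

Σxᵢ = 4+6+4+12+1 = 27, with n = 5.
Posterior ∝ λ^7e^(−2λ) · λ^27e^(−5λ) = λ^34e^(−7λ), i.e. Gamma(shape=35, rate=7).
The mode of a Gamma(a, b) with a ≥ 1 (shape–rate) is (a−1)/b = 34/7 ≈ 4.857.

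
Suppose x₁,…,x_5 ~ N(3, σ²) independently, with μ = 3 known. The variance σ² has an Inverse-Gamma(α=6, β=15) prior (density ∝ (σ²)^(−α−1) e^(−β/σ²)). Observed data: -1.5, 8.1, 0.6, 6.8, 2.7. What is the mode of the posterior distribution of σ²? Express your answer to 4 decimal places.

Sum of squared deviations about the known mean: SS = (-1.5−3)² + (8.1−3)² + (0.6−3)² + (6.8−3)² + (2.7−3)² = 66.55.
The Normal likelihood contributes (σ²)^(−n/2) exp(−SS/(2σ²)), so the posterior is Inverse-Gamma(α + n/2, β + SS/2) = Inverse-Gamma(8.5, 48.275).
The mode of Inverse-Gamma(a, b) is b/(a+1) = 48.275/9.5 ≈ 5.0816.

σ̂²_MAP = 5.0816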